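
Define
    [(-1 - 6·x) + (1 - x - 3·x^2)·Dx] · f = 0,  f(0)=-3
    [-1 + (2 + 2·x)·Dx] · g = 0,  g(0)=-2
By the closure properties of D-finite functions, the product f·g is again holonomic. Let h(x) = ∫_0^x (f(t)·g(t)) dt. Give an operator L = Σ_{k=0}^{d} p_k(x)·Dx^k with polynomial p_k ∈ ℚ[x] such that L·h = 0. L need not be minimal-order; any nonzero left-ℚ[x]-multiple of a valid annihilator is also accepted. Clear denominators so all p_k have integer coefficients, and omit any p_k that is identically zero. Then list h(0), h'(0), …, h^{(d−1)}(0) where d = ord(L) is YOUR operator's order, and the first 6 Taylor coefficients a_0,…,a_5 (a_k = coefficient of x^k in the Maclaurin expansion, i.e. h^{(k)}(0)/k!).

f: a_k = -3, -3, -12, -21, -57, -120, …
g: a_k = -2, -1, 1/4, -1/8, 5/64, -7/128, …
h₀=f·g: eliminate ⇒ L₀, order ≤ 1·1.
Integrate: L := L₀·Dx.
L = (3 + 13·x + 9·x^2)·Dx + (-2 + 8·x^2 + 6·x^3)·Dx^2  (order 2).
h: a_k = 0, 6, 9/2, 35/4, 429/32, 8457/320, …
ICs: h(0) = 0, h′(0) = 6.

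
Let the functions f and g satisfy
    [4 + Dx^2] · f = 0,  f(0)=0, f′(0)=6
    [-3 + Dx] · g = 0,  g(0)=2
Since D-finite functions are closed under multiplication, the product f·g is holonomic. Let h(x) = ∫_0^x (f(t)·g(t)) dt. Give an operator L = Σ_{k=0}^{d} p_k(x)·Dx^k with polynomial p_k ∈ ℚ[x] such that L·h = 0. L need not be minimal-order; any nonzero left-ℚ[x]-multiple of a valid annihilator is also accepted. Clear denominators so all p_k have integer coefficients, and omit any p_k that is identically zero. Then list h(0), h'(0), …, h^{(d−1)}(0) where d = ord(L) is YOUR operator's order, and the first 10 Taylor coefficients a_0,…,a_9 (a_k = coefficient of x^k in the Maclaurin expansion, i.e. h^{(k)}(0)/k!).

L = 13·Dx - 6·Dx^2 + Dx^3  (order 3).
h: a_k = 0, 0, 6, 12, 23/2, 6, 61/60, -69/70, -3277/3360, -17/36, …
ICs: h(0) = 0, h′(0) = 0, h′′(0) = 12.

f: a_k = 0, 6, 0, -4, 0, 4/5, 0, -8/105, 0, 4/945, …
g: a_k = 2, 6, 9, 9, 27/4, 81/20, 81/40, 243/280, 729/2240, 243/2240, …
Sym-product of L_f,L_g gives L₀ (≤ ord 2).
∫: right-multiply L₀ by Dx.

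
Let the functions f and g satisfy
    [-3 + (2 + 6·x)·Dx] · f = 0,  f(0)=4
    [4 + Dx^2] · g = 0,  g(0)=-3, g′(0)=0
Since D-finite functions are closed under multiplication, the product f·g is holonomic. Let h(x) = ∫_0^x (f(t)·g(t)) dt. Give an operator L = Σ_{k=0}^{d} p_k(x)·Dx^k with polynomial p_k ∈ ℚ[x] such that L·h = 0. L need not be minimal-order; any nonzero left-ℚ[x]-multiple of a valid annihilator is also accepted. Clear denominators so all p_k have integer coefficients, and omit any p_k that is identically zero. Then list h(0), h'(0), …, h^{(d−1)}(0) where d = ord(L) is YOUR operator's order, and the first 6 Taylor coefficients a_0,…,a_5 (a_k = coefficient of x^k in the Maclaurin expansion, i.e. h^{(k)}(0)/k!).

L = (43 + 96·x + 144·x^2)·Dx + (-12 - 36·x)·Dx^2 + (4 + 24·x + 36·x^2)·Dx^3  (order 3).
h: a_k = 0, -12, -9, 25/2, 63/16, 19/32, …
ICs: h(0) = 0, h′(0) = -12, h′′(0) = -18.

f: a_k = 4, 6, -9/2, 27/4, -405/32, 1701/64, …
g: a_k = -3, 0, 6, 0, -2, 0, …
Sym-product of L_f,L_g gives L₀ (≤ ord 2).
h=∫₀ˣh₀: take L = L₀·Dx.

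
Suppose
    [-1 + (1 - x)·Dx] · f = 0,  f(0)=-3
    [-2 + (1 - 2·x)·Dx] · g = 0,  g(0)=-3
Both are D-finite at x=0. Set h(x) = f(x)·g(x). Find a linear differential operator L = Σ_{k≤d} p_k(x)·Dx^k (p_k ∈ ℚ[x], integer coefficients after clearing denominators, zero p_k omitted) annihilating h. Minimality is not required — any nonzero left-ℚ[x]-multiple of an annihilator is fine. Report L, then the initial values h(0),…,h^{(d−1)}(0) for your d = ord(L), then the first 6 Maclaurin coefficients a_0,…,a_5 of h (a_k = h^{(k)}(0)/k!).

f: a_k = -3, -3, -3, -3, -3, -3, …
g: a_k = -3, -6, -12, -24, -48, -96, …
h₀=f·g: eliminate ⇒ L₀, order ≤ 1·1.
L = (-3 + 4·x) + (1 - 3·x + 2·x^2)·Dx  (order 1).
h: a_k = 9, 27, 63, 135, 279, 567, …
ICs: h(0) = 9.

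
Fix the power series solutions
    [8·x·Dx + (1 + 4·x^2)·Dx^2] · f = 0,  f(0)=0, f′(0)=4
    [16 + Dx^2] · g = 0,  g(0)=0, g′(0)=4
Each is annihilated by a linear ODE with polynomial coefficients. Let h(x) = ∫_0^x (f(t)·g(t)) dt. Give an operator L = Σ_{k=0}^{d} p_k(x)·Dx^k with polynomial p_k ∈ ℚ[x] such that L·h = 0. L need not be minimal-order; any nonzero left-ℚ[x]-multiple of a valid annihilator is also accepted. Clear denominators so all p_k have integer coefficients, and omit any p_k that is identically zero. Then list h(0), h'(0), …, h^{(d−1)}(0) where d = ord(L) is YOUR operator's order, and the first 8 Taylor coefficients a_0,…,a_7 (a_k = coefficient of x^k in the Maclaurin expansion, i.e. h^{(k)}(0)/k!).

L = (2560 + 29696·x^2 + 118784·x^4 + 262144·x^6 + 262144·x^8)·Dx + (1536·x + 14336·x^3 + 49152·x^5 + 65536·x^7)·Dx^2 + (240 + 3008·x^2 + 13824·x^4 + 32768·x^6 + 32768·x^8)·Dx^3 + (96·x + 896·x^3 + 3072·x^5 + 4096·x^7)·Dx^4 + (5 + 72·x^2 + 400·x^4 + 1024·x^6 + 1024·x^8)·Dx^5  (order 5).
h: a_k = 0, 0, 0, 16/3, 0, -64/5, 0, 1280/63, …
ICs: h(0) = 0, h′(0) = 0, h′′(0) = 0, h′′′(0) = 32, h′′′′(0) = 0.

f: a_k = 0, 4, 0, -16/3, 0, 64/5, 0, -256/7, …
g: a_k = 0, 4, 0, -32/3, 0, 128/15, 0, -1024/315, …
Product ⇒ symmetric product L₀, ord ≤ 4.
h=∫h₀ ⇒ L = L₀·Dx.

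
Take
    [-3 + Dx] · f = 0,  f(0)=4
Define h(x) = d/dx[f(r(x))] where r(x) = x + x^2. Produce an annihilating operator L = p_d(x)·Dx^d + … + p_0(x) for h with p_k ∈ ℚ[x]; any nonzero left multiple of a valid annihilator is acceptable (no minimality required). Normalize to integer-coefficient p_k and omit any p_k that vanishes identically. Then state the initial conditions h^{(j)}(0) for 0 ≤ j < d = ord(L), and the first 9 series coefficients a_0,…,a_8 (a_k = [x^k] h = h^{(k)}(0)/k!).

f: a_k = 4, 12, 18, 18, 27/2, 81/10, 81/20, 243/140, 729/1120, …
Change of var in L_f (x↦r) gives L₀.
h=h₀': d/dx-closure on L₀ ⇒ L.
L = (5 + 12·x + 12·x^2) + (-1 - 2·x)·Dx  (order 1).
h: a_k = 12, 60, 162, 342, 1161/2, 8613/10, 4509/4, 188217/140, 1646811/1120, …
ICs: h(0) = 12.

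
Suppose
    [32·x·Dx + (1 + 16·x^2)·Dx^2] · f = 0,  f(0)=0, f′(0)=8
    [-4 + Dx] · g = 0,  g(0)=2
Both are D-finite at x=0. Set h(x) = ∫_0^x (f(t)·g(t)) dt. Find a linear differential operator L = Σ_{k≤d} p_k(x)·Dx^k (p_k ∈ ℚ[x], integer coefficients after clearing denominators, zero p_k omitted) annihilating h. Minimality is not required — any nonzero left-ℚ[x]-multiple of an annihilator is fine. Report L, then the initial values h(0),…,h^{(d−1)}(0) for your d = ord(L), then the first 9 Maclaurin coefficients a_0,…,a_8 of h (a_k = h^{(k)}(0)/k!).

f: a_k = 0, 8, 0, -128/3, 0, 2048/5, 0, -32768/7, 0, …
g: a_k = 2, 8, 16, 64/3, 64/3, 256/15, 512/45, 2048/315, 1024/315, …
Sym-product of L_f,L_g gives L₀ (≤ ord 2).
h=∫h₀ ⇒ L = L₀·Dx.
L = (16 - 128·x + 256·x^2)·Dx + (-8 + 32·x - 128·x^2)·Dx^2 + (1 + 16·x^2)·Dx^3  (order 3).
h: a_k = 0, 0, 8, 64/3, 32/3, -512/15, 256/5, 22528/63, -15872/35, …
ICs: h(0) = 0, h′(0) = 0, h′′(0) = 16.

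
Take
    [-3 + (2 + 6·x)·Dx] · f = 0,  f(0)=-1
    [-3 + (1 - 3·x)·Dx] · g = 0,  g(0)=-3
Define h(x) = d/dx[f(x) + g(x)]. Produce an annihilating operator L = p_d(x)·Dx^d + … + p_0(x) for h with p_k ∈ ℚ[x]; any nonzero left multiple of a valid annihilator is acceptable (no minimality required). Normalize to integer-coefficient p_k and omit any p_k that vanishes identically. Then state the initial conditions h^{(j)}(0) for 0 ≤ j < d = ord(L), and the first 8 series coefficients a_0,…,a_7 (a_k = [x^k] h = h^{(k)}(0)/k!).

f: a_k = -1, -3/2, 9/8, -27/16, 405/128, -1701/256, 15309/1024, -72171/2048, …
g: a_k = -3, -9, -27, -81, -243, -729, -2187, -6561, …
f+g: L₀ = lclm(L_f,L_g), ord ≤ 1+1.
Differentiate: ansatz ord ≤ ord L₀ ⇒ L.
L = (-162 - 162·x) + (-63 - 486·x - 567·x^2)·Dx + (10 + 18·x - 90·x^2 - 162·x^3)·Dx^2  (order 2).
h: a_k = -21/2, -207/4, -3969/16, -30699/32, -941625/256, -6672537/512, -94563693/2048, -642157875/4096, …
ICs: h(0) = -21/2, h′(0) = -207/4.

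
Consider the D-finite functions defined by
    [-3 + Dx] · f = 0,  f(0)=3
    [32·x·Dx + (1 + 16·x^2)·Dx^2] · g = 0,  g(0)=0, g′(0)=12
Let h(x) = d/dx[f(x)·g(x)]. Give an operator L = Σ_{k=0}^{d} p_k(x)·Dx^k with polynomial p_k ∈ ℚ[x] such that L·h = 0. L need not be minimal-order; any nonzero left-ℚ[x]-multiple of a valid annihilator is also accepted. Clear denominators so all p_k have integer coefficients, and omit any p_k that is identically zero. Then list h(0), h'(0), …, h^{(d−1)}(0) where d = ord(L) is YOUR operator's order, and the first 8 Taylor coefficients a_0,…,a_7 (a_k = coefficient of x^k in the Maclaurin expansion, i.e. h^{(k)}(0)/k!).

f: a_k = 3, 9, 27/2, 27/2, 81/8, 243/40, 243/80, 729/560, …
g: a_k = 0, 12, 0, -64, 0, 3072/5, 0, -49152/7, …
h₀=f·g: eliminate ⇒ L₀, order ≤ 1·2.
Derive L from L₀ (diff closure).
L = (-69 - 576·x + 5472·x^2 - 9216·x^3 + 6912·x^4) + (14 + 288·x - 2112·x^2 + 4608·x^3 - 4608·x^4)·Dx + (3 - 32·x + 96·x^2 - 512·x^3 + 768·x^4)·Dx^2  (order 2).
h: a_k = 36, 216, -90, -1656, 11007/2, 28431, -1873521/20, -15476778/35, …
ICs: h(0) = 36, h′(0) = 216.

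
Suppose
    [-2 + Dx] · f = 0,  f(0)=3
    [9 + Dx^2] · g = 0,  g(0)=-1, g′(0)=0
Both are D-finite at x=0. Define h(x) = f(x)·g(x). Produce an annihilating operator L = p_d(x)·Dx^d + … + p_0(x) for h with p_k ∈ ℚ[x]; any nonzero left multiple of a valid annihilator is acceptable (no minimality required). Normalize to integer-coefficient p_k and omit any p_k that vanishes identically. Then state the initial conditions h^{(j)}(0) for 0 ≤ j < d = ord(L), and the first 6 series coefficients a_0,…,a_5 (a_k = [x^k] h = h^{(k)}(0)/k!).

f: a_k = 3, 6, 6, 4, 2, 4/5, …
g: a_k = -1, 0, 9/2, 0, -27/8, 0, …
h₀=f·g: eliminate ⇒ L₀, order ≤ 1·2.
L = 13 - 4·Dx + Dx^2  (order 2).
h: a_k = -3, -6, 15/2, 23, 119/8, -61/20, …
ICs: h(0) = -3, h′(0) = -6.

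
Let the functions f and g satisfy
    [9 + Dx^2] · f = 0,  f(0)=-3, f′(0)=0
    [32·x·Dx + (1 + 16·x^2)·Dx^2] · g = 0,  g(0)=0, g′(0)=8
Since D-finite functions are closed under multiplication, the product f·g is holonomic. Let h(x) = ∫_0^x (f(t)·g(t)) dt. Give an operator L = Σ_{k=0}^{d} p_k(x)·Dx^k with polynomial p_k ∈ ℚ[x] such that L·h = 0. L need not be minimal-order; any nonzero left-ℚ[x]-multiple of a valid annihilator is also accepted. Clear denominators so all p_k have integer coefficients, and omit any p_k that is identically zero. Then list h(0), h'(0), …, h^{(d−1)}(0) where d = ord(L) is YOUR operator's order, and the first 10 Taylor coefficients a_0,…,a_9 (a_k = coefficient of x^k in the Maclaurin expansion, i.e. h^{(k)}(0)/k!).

f: a_k = -3, 0, 27/2, 0, -81/8, 0, 243/80, 0, -2187/4480, 0, …
g: a_k = 0, 8, 0, -128/3, 0, 2048/5, 0, -32768/7, 0, 524288/9, …
h₀=f·g: eliminate ⇒ L₀, order ≤ 2·2.
Integrate: L := L₀·Dx.
L = (16425 + 696384·x^2 + 2778624·x^4 + 11943936·x^6 + 47775744·x^8)·Dx + (23616·x + 543744·x^3 + 3981312·x^5 + 21233664·x^7)·Dx^2 + (2050 + 87168·x^2 + 470016·x^4 + 2654208·x^6 + 10616832·x^8)·Dx^3 + (2624·x + 60416·x^3 + 442368·x^5 + 2359296·x^7)·Dx^4 + (25 + 1088·x^2 + 17920·x^4 + 147456·x^6 + 589824·x^8)·Dx^5  (order 5).
h: a_k = 0, 0, -12, 0, 59, 0, -3143/10, 0, 1402053/560, 0, …
ICs: h(0) = 0, h′(0) = 0, h′′(0) = -24, h′′′(0) = 0, h′′′′(0) = 1416.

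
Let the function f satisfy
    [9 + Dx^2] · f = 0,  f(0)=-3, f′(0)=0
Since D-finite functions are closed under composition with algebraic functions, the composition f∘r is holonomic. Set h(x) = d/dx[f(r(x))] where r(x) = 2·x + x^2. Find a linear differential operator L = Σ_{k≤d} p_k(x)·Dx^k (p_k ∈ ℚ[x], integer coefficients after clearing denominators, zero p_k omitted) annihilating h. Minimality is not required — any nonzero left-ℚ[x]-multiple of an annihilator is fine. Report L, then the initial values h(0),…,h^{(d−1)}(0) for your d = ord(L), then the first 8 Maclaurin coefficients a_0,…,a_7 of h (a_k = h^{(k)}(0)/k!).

f: a_k = -3, 0, 27/2, 0, -81/8, 0, 243/80, 0, …
h₀=f(r): pull back L_f along r ⇒ L₀.
Differentiate: ansatz ord ≤ ord L₀ ⇒ L.
L = (39 + 144·x + 216·x^2 + 144·x^3 + 36·x^4) + (-3 - 3·x)·Dx + (1 + 2·x + x^2)·Dx^2  (order 2).
h: a_k = 0, 108, 162, -594, -1620, -1458/5, 17577/5, 166293/35, …
ICs: h(0) = 0, h′(0) = 108.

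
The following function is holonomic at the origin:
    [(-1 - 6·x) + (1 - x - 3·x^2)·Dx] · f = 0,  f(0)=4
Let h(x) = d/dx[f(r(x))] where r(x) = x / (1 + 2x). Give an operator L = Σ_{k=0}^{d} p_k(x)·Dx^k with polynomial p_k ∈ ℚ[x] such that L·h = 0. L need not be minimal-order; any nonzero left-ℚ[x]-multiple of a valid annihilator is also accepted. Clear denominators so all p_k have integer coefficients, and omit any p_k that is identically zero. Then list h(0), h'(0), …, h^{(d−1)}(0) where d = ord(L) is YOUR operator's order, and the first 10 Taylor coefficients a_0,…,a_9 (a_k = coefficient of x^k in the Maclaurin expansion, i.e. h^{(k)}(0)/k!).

f: a_k = 4, 4, 16, 28, 76, 160, 388, 868, 2032, 4636, …
Change of var in L_f (x↦r) gives L₀.
Derive L from L₀ (diff closure).
L = (4 + 6·x + 30·x^2 + 32·x^3) + (-1 - 13·x - 45·x^2 - 38·x^3 + 16·x^4)·Dx  (order 1).
h: a_k = 4, 16, -60, 272, -1120, 4440, -17108, 64576, -239940, 880520, …
ICs: h(0) = 4.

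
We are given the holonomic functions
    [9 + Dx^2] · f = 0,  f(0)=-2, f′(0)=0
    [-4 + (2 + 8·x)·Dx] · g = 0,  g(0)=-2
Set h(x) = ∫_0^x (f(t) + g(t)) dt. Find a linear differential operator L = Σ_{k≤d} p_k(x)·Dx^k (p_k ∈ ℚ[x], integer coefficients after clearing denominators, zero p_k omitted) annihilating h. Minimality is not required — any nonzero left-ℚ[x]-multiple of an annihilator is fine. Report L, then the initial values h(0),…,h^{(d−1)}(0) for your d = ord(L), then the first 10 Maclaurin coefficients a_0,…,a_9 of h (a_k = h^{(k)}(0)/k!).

f: a_k = -2, 0, 9, 0, -27/4, 0, 81/40, 0, -729/2240, 0, …
g: a_k = -2, -4, 4, -8, 20, -56, 168, -528, 1716, -5720, …
Weyl lclm of L_f,L_g ⇒ L₀ (ord ≤ 3).
h=∫₀ˣh₀: take L = L₀·Dx.
L = (-378 - 1296·x - 2592·x^2)·Dx + (45 + 828·x + 3888·x^2 + 5184·x^3)·Dx^2 + (-42 - 144·x - 288·x^2)·Dx^3 + (5 + 92·x + 432·x^2 + 576·x^3)·Dx^4  (order 4).
h: a_k = 0, -4, -2, 13/3, -2, 53/20, -28/3, 6801/280, -66, 1281037/6720, …
ICs: h(0) = 0, h′(0) = -4, h′′(0) = -4, h′′′(0) = 26.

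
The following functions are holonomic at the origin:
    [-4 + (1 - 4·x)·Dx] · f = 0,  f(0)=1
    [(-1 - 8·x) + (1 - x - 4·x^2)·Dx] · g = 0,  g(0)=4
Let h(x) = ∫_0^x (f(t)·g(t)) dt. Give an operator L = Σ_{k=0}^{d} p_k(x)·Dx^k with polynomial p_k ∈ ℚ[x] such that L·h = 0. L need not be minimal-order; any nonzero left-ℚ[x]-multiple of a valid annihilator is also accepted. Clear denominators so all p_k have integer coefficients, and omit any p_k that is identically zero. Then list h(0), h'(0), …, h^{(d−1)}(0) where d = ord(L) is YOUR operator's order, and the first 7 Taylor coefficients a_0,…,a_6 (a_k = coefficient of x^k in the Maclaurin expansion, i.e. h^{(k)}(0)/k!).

f: a_k = 1, 4, 16, 64, 256, 1024, 4096, …
g: a_k = 4, 4, 20, 36, 116, 260, 724, …
Sym-product of L_f,L_g gives L₀ (≤ ord 1).
Integrate: L := L₀·Dx.
L = (-5 + 48·x^2)·Dx + (1 - 5·x + 16·x^3)·Dx^2  (order 2).
h: a_k = 0, 4, 10, 100/3, 109, 372, 3850/3, …
ICs: h(0) = 0, h′(0) = 4.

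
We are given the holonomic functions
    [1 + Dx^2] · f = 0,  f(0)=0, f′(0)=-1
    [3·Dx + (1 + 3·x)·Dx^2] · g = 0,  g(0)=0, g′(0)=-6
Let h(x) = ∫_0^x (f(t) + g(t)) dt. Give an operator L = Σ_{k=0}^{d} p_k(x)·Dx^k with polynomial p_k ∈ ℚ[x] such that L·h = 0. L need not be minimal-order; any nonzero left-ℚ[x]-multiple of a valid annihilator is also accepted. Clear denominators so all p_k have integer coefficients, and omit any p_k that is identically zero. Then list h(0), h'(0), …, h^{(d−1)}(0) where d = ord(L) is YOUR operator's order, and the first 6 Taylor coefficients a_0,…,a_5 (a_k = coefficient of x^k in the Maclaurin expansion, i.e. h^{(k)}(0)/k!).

L = (165 + 18·x + 27·x^2)·Dx^2 + (19 + 63·x + 27·x^2 + 27·x^3)·Dx^3 + (165 + 18·x + 27·x^2)·Dx^4 + (19 + 63·x + 27·x^2 + 27·x^3)·Dx^5  (order 5).
h: a_k = 0, 0, -7/2, 3, -107/24, 81/10, …
ICs: h(0) = 0, h′(0) = 0, h′′(0) = -7, h′′′(0) = 18, h′′′′(0) = -107.

f: a_k = 0, -1, 0, 1/6, 0, -1/120, …
g: a_k = 0, -6, 9, -18, 81/2, -486/5, …
f+g: L₀ = lclm(L_f,L_g), ord ≤ 2+2.
∫: right-multiply L₀ by Dx.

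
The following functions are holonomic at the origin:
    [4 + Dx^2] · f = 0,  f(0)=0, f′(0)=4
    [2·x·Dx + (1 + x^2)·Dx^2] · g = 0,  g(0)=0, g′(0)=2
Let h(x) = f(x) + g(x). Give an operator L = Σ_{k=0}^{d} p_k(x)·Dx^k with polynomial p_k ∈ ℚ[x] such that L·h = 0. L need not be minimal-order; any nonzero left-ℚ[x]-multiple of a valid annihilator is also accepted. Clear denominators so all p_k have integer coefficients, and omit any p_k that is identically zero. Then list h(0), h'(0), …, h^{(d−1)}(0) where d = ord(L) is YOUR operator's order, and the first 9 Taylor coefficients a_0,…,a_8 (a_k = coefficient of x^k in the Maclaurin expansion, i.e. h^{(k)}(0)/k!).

L = (-32·x + 80·x^3 + 16·x^5)·Dx + (4 + 32·x^2 + 36·x^4 + 8·x^6)·Dx^2 + (-8·x + 20·x^3 + 4·x^5)·Dx^3 + (1 + 8·x^2 + 9·x^4 + 2·x^6)·Dx^4  (order 4).
h: a_k = 0, 6, 0, -10/3, 0, 14/15, 0, -106/315, 0, …
ICs: h(0) = 0, h′(0) = 6, h′′(0) = 0, h′′′(0) = -20.

f: a_k = 0, 4, 0, -8/3, 0, 8/15, 0, -16/315, 0, …
g: a_k = 0, 2, 0, -2/3, 0, 2/5, 0, -2/7, 0, …
f+g: L₀ = lclm(L_f,L_g), ord ≤ 2+2.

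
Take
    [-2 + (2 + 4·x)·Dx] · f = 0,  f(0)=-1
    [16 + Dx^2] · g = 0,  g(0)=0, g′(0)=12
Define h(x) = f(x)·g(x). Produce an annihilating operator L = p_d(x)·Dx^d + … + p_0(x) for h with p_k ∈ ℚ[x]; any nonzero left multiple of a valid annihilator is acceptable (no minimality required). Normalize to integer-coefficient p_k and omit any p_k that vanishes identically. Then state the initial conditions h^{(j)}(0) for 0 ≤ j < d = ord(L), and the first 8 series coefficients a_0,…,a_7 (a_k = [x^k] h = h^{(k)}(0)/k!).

f: a_k = -1, -1, 1/2, -1/2, 5/8, -7/8, 21/16, -33/16, …
g: a_k = 0, 12, 0, -32, 0, 128/5, 0, -1024/105, …
f·g: L₀ = L_f ⊗_s L_g, ord ≤ 1·2.
L = (19 + 64·x + 64·x^2) + (-2 - 4·x)·Dx + (1 + 4·x + 4·x^2)·Dx^2  (order 2).
h: a_k = 0, -12, -12, 38, 26, -341/10, -201/10, 7687/420, …
ICs: h(0) = 0, h′(0) = -12.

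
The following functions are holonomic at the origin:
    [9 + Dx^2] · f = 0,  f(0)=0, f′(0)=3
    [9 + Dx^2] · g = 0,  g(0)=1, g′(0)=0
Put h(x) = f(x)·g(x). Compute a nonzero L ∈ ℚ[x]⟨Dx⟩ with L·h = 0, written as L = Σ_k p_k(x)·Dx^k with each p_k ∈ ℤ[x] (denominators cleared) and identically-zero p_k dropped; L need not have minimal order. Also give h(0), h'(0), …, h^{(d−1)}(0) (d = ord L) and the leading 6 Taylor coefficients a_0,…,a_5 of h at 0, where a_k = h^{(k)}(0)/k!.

L = 36·Dx + Dx^3  (order 3).
h: a_k = 0, 3, 0, -18, 0, 162/5, …
ICs: h(0) = 0, h′(0) = 3, h′′(0) = 0.

f: a_k = 0, 3, 0, -9/2, 0, 81/40, …
g: a_k = 1, 0, -9/2, 0, 27/8, 0, …
Sym-product of L_f,L_g gives L₀ (≤ ord 4).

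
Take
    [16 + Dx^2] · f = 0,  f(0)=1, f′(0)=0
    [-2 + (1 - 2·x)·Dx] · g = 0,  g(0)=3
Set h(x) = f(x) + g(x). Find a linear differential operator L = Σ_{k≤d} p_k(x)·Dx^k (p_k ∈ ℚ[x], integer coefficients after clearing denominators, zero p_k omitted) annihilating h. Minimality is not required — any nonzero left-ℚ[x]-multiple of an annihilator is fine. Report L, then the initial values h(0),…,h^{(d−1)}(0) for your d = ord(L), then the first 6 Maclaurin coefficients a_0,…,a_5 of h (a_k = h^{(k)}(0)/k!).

f: a_k = 1, 0, -8, 0, 32/3, 0, …
g: a_k = 3, 6, 12, 24, 48, 96, …
Sum ⇒ L₀ = lclm(L_f,L_g) in ℚ(x)⟨Dx⟩.
L = (-160 + 256·x - 256·x^2) + (48 - 224·x + 384·x^2 - 256·x^3)·Dx + (-10 + 16·x - 16·x^2)·Dx^2 + (3 - 14·x + 24·x^2 - 16·x^3)·Dx^3  (order 3).
h: a_k = 4, 6, 4, 24, 176/3, 96, …
ICs: h(0) = 4, h′(0) = 6, h′′(0) = 8.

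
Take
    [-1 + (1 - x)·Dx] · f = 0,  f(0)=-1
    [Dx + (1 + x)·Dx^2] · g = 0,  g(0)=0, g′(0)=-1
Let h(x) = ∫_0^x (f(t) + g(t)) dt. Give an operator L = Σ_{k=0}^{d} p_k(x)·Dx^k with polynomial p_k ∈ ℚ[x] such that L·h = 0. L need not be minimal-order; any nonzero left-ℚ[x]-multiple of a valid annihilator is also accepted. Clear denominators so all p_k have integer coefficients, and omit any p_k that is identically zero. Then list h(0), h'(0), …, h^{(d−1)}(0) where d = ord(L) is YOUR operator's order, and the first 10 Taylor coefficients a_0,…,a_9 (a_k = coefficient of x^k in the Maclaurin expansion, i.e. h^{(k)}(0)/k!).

f: a_k = -1, -1, -1, -1, -1, -1, -1, -1, -1, -1, …
g: a_k = 0, -1, 1/2, -1/3, 1/4, -1/5, 1/6, -1/7, 1/8, -1/9, …
Weyl lclm of L_f,L_g ⇒ L₀ (ord ≤ 3).
∫: right-multiply L₀ by Dx.
L = (10 + 2·x)·Dx^2 + (4 + 16·x + 4·x^2)·Dx^3 + (-3 - x + 3·x^2 + x^3)·Dx^4  (order 4).
h: a_k = 0, -1, -1, -1/6, -1/3, -3/20, -1/5, -5/42, -1/7, -7/72, …
ICs: h(0) = 0, h′(0) = -1, h′′(0) = -2, h′′′(0) = -1.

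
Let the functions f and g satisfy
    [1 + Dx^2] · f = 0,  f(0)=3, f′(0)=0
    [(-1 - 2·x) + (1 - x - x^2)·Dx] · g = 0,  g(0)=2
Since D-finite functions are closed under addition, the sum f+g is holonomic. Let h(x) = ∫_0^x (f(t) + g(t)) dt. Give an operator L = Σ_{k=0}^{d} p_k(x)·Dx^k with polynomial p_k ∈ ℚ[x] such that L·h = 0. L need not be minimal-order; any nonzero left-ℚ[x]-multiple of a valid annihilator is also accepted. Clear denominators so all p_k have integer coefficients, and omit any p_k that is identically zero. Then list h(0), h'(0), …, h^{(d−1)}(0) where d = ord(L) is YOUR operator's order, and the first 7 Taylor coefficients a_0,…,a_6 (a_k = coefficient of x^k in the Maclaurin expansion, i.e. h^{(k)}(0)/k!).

L = (-19 - 48·x - 31·x^2 - 24·x^3 - 5·x^4 - 2·x^5)·Dx + (5 - x - 4·x^2 - 7·x^3 - 6·x^4 - 3·x^5 - x^6)·Dx^2 + (-19 - 48·x - 31·x^2 - 24·x^3 - 5·x^4 - 2·x^5)·Dx^3 + (5 - x - 4·x^2 - 7·x^3 - 6·x^4 - 3·x^5 - x^6)·Dx^4  (order 4).
h: a_k = 0, 5, 1, 5/6, 3/2, 81/40, 8/3, …
ICs: h(0) = 0, h′(0) = 5, h′′(0) = 2, h′′′(0) = 5.

f: a_k = 3, 0, -3/2, 0, 1/8, 0, -1/240, …
g: a_k = 2, 2, 4, 6, 10, 16, 26, …
L₀ := lclm(L_f,L_g); ord L₀ ≤ 2+1.
h=∫h₀ ⇒ L = L₀·Dx.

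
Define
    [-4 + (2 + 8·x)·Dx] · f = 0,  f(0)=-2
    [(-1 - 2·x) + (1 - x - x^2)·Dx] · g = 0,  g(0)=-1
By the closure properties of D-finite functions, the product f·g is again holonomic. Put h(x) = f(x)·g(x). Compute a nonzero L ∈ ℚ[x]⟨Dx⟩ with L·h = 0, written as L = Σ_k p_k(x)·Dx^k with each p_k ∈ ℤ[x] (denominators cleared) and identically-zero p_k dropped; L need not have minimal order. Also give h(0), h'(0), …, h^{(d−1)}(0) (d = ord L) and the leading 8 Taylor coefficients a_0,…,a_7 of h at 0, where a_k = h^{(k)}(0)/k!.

L = (3 + 4·x + 6·x^2) + (-1 - 3·x + 5·x^2 + 4·x^3)·Dx  (order 1).
h: a_k = 2, 6, 4, 18, 2, 76, -90, 514, …
ICs: h(0) = 2.

f: a_k = -2, -4, 4, -8, 20, -56, 168, -528, …
g: a_k = -1, -1, -2, -3, -5, -8, -13, -21, …
h₀=f·g: eliminate ⇒ L₀, order ≤ 1·1.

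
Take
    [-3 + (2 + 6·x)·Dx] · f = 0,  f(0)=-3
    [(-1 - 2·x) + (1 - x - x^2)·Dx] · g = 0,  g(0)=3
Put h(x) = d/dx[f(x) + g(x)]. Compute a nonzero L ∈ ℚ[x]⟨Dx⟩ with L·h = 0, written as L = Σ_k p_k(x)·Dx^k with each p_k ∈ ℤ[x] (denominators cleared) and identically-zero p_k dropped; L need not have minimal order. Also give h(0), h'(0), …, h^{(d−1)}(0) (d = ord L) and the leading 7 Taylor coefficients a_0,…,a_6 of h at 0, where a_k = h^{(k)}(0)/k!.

L = (-216 - 666·x - 972·x^2 - 468·x^3 - 270·x^4) + (-45 - 624·x - 2079·x^2 - 2688·x^3 - 1737·x^4 - 810·x^5)·Dx + (22 + 122·x + 146·x^2 - 162·x^3 - 426·x^4 - 474·x^5 - 180·x^6)·Dx^2  (order 2).
h: a_k = -3/2, 75/4, 189/16, 3135/32, 5205/256, 257589/512, -612423/2048, …
ICs: h(0) = -3/2, h′(0) = 75/4.

f: a_k = -3, -9/2, 27/8, -81/16, 1215/128, -5103/256, 45927/1024, …
g: a_k = 3, 3, 6, 9, 15, 24, 39, …
L₀ := lclm(L_f,L_g); ord L₀ ≤ 1+1.
Differentiate: ansatz ord ≤ ord L₀ ⇒ L.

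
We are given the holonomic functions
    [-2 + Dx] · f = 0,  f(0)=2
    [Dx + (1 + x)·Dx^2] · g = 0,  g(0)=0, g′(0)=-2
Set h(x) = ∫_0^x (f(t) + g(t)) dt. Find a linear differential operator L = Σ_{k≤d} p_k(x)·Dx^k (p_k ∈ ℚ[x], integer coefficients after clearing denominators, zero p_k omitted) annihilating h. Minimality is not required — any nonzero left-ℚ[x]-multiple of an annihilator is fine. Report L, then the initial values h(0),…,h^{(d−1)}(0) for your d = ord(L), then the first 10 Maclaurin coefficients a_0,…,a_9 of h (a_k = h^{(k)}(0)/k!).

L = (-8 - 4·x)·Dx^2 + (-2 - 8·x - 4·x^2)·Dx^3 + (3 + 5·x + 2·x^2)·Dx^4  (order 4).
h: a_k = 0, 2, 1, 5/3, 1/2, 11/30, 1/45, 23/315, -37/1260, 331/11340, …
ICs: h(0) = 0, h′(0) = 2, h′′(0) = 2, h′′′(0) = 10.

f: a_k = 2, 4, 4, 8/3, 4/3, 8/15, 8/45, 16/315, 4/315, 8/2835, …
g: a_k = 0, -2, 1, -2/3, 1/2, -2/5, 1/3, -2/7, 1/4, -2/9, …
h₀=f+g: left-lcm gives L₀, ord ≤ 3.
h=∫₀ˣh₀: take L = L₀·Dx.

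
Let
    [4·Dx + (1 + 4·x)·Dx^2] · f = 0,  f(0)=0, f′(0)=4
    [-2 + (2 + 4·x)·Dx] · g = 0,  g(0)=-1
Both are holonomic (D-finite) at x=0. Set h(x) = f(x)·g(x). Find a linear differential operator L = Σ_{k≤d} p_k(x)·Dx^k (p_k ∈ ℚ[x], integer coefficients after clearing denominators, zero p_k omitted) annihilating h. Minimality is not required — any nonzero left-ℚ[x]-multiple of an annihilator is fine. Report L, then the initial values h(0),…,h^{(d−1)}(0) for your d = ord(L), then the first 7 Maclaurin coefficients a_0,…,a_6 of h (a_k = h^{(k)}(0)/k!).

f: a_k = 0, 4, -8, 64/3, -64, 1024/5, -2048/3, …
g: a_k = -1, -1, 1/2, -1/2, 5/8, -7/8, 21/16, …
Sym-product of L_f,L_g gives L₀ (≤ ord 2).
L = (-1 + 4·x) + (2 + 4·x)·Dx + (1 + 8·x + 20·x^2 + 16·x^3)·Dx^2  (order 2).
h: a_k = 0, -4, 4, -34/3, 110/3, -3709/30, 4267/10, …
ICs: h(0) = 0, h′(0) = -4.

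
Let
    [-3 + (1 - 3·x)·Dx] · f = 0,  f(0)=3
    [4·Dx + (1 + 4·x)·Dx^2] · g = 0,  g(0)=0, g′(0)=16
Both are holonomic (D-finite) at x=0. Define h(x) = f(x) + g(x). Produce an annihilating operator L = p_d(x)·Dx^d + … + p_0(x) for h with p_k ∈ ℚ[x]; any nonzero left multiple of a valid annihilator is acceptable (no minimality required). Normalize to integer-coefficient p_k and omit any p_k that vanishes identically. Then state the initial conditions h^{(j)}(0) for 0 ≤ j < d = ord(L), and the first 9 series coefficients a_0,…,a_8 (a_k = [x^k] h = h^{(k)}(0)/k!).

f: a_k = 3, 9, 27, 81, 243, 729, 2187, 6561, 19683, …
g: a_k = 0, 16, -32, 256/3, -256, 4096/5, -8192/3, 65536/7, -32768, …
f+g: L₀ = lclm(L_f,L_g), ord ≤ 1+2.
L = (204 + 144·x)·Dx + (11 + 312·x + 288·x^2)·Dx^2 + (-5 - 11·x + 54·x^2 + 72·x^3)·Dx^3  (order 3).
h: a_k = 3, 25, -5, 499/3, -13, 7741/5, -1631/3, 111463/7, -13085, …
ICs: h(0) = 3, h′(0) = 25, h′′(0) = -10.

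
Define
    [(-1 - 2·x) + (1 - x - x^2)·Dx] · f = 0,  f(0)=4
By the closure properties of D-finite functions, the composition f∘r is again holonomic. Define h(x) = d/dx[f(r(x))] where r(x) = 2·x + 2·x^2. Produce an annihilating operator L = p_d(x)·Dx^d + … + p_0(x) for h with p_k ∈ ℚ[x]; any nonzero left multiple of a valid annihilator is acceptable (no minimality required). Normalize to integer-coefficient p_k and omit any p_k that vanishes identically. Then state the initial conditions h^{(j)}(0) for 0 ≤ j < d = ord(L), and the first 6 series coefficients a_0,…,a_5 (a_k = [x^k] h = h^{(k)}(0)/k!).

L = (10 + 20·x + 60·x^2 + 80·x^3 + 40·x^4) + (-1 + 10·x^2 + 20·x^3 + 20·x^4 + 8·x^5)·Dx  (order 1).
h: a_k = 8, 80, 480, 2560, 12960, 62784, …
ICs: h(0) = 8.

f: a_k = 4, 4, 8, 12, 20, 32, …
L₀ from L_f via x↦r, Dx↦r'^{-1}Dx.
Derive L from L₀ (diff closure).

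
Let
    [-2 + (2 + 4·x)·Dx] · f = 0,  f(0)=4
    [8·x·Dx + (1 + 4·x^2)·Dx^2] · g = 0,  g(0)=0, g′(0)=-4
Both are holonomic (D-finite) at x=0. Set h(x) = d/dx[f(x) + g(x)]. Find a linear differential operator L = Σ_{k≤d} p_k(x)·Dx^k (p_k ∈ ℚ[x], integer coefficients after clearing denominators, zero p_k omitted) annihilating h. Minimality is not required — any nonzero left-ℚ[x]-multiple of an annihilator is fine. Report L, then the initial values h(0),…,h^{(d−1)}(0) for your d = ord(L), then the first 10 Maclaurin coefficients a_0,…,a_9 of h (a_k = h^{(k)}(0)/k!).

f: a_k = 4, 4, -2, 2, -5/2, 7/2, -21/4, 33/4, -429/32, 715/32, …
g: a_k = 0, -4, 0, 16/3, 0, -64/5, 0, 256/7, 0, -1024/9, …
Sum ⇒ L₀ = lclm(L_f,L_g) in ℚ(x)⟨Dx⟩.
h=h₀': d/dx-closure on L₀ ⇒ L.
L = (-8 - 40·x + 96·x^2 + 96·x^3) + (-11 - 32·x + 40·x^2 + 384·x^3 + 336·x^4)·Dx + (-1 + 6·x + 24·x^2 + 48·x^3 + 112·x^4 + 96·x^5)·Dx^2  (order 2).
h: a_k = 0, -4, 22, -10, -93/2, -63/2, 1255/4, -429/4, -26333/32, -12155/32, …
ICs: h(0) = 0, h′(0) = -4.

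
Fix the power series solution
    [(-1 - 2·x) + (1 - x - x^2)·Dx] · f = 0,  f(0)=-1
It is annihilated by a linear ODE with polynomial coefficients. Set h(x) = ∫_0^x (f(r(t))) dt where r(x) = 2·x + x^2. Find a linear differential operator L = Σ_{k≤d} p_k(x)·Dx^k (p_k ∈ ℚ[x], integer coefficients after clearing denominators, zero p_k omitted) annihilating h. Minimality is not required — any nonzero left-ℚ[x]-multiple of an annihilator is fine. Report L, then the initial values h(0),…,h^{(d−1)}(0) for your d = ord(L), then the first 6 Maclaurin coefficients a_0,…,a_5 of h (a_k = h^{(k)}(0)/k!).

L = (2 + 10·x + 12·x^2 + 4·x^3)·Dx + (-1 + 2·x + 5·x^2 + 4·x^3 + x^4)·Dx^2  (order 2).
h: a_k = 0, -1, -1, -3, -8, -118/5, …
ICs: h(0) = 0, h′(0) = -1.

f: a_k = -1, -1, -2, -3, -5, -8, …
L₀ from L_f via x↦r, Dx↦r'^{-1}Dx.
∫: right-multiply L₀ by Dx.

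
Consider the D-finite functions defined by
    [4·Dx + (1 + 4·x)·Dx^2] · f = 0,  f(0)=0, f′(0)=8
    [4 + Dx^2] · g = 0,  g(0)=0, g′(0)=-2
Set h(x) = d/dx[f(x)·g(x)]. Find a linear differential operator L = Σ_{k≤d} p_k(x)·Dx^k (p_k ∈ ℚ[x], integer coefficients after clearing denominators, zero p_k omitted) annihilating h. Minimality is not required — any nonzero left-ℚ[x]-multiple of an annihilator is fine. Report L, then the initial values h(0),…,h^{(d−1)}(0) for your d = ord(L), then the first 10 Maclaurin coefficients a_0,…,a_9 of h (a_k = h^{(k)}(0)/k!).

L = (-832 - 992·x - 5568·x^2 - 12288·x^3 - 2048·x^4 + 24576·x^5 + 16384·x^6) + (-264 - 1568·x - 2560·x^2 + 10240·x^4 + 8192·x^5)·Dx + (-220 - 368·x - 1760·x^2 - 3072·x^3 + 2048·x^4 + 12288·x^5 + 8192·x^6)·Dx^2 + (-66 - 392·x - 640·x^2 + 2560·x^4 + 2048·x^5)·Dx^3 + (-3 - 30·x - 92·x^2 + 640·x^4 + 1536·x^5 + 1024·x^6)·Dx^4  (order 4).
h: a_k = 0, -32, 96, -896/3, 3520/3, -13760/3, 269248/15, -22244864/315, 9759104/35, -3129133376/2835, …
ICs: h(0) = 0, h′(0) = -32, h′′(0) = 192, h′′′(0) = -1792.

f: a_k = 0, 8, -16, 128/3, -128, 2048/5, -4096/3, 32768/7, -16384, 524288/9, …
g: a_k = 0, -2, 0, 4/3, 0, -4/15, 0, 8/315, 0, -4/2835, …
Sym-product of L_f,L_g gives L₀ (≤ ord 4).
h=h₀': d/dx-closure on L₀ ⇒ L.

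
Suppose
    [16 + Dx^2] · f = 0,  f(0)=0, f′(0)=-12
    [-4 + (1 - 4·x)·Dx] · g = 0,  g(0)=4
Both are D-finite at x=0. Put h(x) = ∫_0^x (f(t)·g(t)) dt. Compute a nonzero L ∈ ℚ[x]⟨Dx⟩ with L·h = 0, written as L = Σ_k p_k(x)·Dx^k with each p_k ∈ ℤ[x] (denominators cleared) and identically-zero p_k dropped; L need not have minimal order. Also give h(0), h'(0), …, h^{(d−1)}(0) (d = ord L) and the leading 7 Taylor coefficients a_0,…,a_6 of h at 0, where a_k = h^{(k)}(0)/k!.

f: a_k = 0, -12, 0, 32, 0, -128/5, 0, …
g: a_k = 4, 16, 64, 256, 1024, 4096, 16384, …
L₀ := L_f ⊗_s L_g (sym. prod.), ord ≤ 2.
h=∫₀ˣh₀: take L = L₀·Dx.
L = (-16 + 64·x)·Dx + 8·Dx^2 + (-1 + 4·x)·Dx^3  (order 3).
h: a_k = 0, 0, -24, -64, -160, -512, -25856/15, …
ICs: h(0) = 0, h′(0) = 0, h′′(0) = -48.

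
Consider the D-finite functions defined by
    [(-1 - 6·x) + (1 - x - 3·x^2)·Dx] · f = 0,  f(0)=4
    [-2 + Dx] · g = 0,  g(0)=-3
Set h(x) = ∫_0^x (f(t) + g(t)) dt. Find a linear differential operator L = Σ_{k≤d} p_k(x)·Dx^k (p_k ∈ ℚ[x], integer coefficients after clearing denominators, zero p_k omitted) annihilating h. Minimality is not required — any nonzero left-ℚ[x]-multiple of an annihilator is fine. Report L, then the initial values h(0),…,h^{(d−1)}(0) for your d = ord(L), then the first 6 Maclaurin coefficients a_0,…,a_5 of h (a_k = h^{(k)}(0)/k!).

f: a_k = 4, 4, 16, 28, 76, 160, …
g: a_k = -3, -6, -6, -4, -2, -4/5, …
L₀ := lclm(L_f,L_g); ord L₀ ≤ 1+1.
Integrate: L := L₀·Dx.
L = (-12 - 16·x - 144·x^2 - 72·x^3)·Dx + (4 + 26·x + 74·x^2 - 24·x^3 - 36·x^4)·Dx^2 + (1 - 9·x - x^2 + 30·x^3 + 18·x^4)·Dx^3  (order 3).
h: a_k = 0, 1, -1, 10/3, 6, 74/5, …
ICs: h(0) = 0, h′(0) = 1, h′′(0) = -2.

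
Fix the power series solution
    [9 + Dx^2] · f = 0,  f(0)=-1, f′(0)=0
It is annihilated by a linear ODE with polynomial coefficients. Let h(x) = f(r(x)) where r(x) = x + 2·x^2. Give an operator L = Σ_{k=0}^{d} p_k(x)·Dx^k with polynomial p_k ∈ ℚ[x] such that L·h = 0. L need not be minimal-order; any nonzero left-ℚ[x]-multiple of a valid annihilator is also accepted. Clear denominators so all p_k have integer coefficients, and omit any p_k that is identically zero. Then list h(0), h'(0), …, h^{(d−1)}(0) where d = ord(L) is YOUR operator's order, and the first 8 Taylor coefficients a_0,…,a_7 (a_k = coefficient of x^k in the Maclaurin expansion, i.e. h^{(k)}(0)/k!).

L = (9 + 108·x + 432·x^2 + 576·x^3) - 4·Dx + (1 + 4·x)·Dx^2  (order 2).
h: a_k = -1, 0, 9/2, 18, 117/8, -27, -6399/80, -1917/20, …
ICs: h(0) = -1, h′(0) = 0.

f: a_k = -1, 0, 9/2, 0, -27/8, 0, 81/80, 0, …
Change of var in L_f (x↦r) gives L₀.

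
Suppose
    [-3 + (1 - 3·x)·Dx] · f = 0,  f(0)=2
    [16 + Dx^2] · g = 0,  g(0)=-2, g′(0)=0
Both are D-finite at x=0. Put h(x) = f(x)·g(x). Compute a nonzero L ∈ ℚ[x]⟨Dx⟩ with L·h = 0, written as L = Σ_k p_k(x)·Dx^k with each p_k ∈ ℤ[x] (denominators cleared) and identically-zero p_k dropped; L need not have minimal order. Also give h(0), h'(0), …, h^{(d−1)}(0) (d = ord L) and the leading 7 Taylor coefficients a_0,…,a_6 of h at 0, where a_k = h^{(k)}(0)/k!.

f: a_k = 2, 6, 18, 54, 162, 486, 1458, …
g: a_k = -2, 0, 16, 0, -64/3, 0, 512/45, …
L₀ := L_f ⊗_s L_g (sym. prod.), ord ≤ 2.
L = (-16 + 48·x) + 6·Dx + (-1 + 3·x)·Dx^2  (order 2).
h: a_k = -4, -12, -4, -12, -236/3, -236, -30836/45, …
ICs: h(0) = -4, h′(0) = -12.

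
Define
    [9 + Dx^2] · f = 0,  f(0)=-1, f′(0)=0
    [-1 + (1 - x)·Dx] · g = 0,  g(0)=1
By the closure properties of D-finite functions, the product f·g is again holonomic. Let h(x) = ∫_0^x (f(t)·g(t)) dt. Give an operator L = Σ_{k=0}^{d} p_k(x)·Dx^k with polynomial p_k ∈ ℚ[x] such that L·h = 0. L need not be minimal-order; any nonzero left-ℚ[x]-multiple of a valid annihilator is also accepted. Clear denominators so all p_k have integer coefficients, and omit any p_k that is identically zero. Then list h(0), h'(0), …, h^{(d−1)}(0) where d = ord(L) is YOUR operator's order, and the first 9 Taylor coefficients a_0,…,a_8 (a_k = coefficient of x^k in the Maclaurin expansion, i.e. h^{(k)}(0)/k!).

f: a_k = -1, 0, 9/2, 0, -27/8, 0, 81/80, 0, -729/4480, …
g: a_k = 1, 1, 1, 1, 1, 1, 1, 1, 1, …
L₀ := L_f ⊗_s L_g (sym. prod.), ord ≤ 2.
Integrate: L := L₀·Dx.
L = (-9 + 9·x)·Dx + 2·Dx^2 + (-1 + x)·Dx^3  (order 3).
h: a_k = 0, -1, -1/2, 7/6, 7/8, 1/40, 1/48, 13/80, 91/640, …
ICs: h(0) = 0, h′(0) = -1, h′′(0) = -1.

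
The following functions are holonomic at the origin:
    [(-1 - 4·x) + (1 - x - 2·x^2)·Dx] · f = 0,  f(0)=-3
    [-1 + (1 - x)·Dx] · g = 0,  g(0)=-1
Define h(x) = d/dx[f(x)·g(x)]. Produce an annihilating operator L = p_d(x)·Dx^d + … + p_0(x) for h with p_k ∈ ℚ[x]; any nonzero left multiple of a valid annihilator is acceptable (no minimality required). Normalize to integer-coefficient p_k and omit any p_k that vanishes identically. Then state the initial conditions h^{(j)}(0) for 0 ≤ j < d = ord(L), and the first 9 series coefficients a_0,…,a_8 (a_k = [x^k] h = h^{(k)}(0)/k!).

L = (5 - 9·x^2 - 16·x^3 + 24·x^4) + (-1 + x + 6·x^2 - 7·x^3 - 5·x^4 + 6·x^5)·Dx  (order 1).
h: a_k = 6, 30, 90, 252, 630, 1530, 3570, 8184, 18414, …
ICs: h(0) = 6.

f: a_k = -3, -3, -9, -15, -33, -63, -129, -255, -513, …
g: a_k = -1, -1, -1, -1, -1, -1, -1, -1, -1, …
h₀=f·g: eliminate ⇒ L₀, order ≤ 1·1.
h=h₀': d/dx-closure on L₀ ⇒ L.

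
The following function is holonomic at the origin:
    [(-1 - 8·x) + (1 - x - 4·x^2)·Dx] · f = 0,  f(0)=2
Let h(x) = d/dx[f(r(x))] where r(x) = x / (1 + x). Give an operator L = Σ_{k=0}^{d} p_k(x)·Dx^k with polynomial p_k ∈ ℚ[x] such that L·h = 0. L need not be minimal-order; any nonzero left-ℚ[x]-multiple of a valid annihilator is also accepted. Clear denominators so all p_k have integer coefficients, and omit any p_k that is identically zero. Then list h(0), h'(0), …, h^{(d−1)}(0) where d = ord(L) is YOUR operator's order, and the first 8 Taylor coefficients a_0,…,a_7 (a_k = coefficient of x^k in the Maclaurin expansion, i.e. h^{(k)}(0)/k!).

L = (8 + 24·x + 120·x^2 + 72·x^3) + (-1 - 11·x - 15·x^2 + 31·x^3 + 36·x^4)·Dx  (order 1).
h: a_k = 2, 16, 0, 128, -160, 960, -2016, 7424, …
ICs: h(0) = 2.

f: a_k = 2, 2, 10, 18, 58, 130, 362, 882, …
Substitute x→r, Dx→(1/r')Dx; clear ⇒ L₀.
h=h₀': d/dx-closure on L₀ ⇒ L.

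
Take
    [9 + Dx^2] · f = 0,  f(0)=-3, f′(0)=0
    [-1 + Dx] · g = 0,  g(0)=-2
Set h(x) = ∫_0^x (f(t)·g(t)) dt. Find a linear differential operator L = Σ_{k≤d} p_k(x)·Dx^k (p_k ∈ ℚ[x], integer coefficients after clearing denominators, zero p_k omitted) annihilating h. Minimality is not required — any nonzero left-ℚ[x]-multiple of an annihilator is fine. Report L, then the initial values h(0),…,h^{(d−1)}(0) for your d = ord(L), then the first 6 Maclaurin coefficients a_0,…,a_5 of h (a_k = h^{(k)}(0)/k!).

L = 10·Dx - 2·Dx^2 + Dx^3  (order 3).
h: a_k = 0, 6, 3, -8, -13/2, 7/5, …
ICs: h(0) = 0, h′(0) = 6, h′′(0) = 6.

f: a_k = -3, 0, 27/2, 0, -81/8, 0, …
g: a_k = -2, -2, -1, -1/3, -1/12, -1/60, …
f·g: L₀ = L_f ⊗_s L_g, ord ≤ 2·1.
Integrate: L := L₀·Dx.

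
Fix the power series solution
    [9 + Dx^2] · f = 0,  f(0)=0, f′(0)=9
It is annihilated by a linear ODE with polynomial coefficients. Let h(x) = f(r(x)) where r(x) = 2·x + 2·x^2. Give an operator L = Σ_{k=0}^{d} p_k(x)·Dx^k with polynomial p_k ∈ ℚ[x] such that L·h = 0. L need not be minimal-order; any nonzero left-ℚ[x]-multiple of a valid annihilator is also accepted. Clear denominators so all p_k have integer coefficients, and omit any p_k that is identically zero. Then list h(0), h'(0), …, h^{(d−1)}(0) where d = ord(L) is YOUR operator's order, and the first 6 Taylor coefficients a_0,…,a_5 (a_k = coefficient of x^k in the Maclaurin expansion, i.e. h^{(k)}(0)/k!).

L = (36 + 216·x + 432·x^2 + 288·x^3) - 2·Dx + (1 + 2·x)·Dx^2  (order 2).
h: a_k = 0, 18, 18, -108, -324, -648/5, …
ICs: h(0) = 0, h′(0) = 18.

f: a_k = 0, 9, 0, -27/2, 0, 243/40, …
Change of var in L_f (x↦r) gives L₀.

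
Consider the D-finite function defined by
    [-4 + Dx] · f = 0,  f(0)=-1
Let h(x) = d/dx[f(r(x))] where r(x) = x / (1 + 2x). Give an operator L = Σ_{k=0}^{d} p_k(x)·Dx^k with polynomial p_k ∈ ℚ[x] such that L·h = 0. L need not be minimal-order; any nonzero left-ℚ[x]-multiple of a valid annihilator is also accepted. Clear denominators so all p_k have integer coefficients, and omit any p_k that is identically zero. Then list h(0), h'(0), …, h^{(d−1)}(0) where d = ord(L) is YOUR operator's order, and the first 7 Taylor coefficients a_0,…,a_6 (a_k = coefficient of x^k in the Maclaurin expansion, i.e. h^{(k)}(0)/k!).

f: a_k = -1, -4, -8, -32/3, -32/3, -128/15, -256/45, …
Change of var in L_f (x↦r) gives L₀.
h₀' ⇒ L via d/dx closure of L₀.
L = -8·x + (-1 - 4·x - 4·x^2)·Dx  (order 1).
h: a_k = -4, 0, 16, -128/3, 64, -512/15, -1280/9, …
ICs: h(0) = -4.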